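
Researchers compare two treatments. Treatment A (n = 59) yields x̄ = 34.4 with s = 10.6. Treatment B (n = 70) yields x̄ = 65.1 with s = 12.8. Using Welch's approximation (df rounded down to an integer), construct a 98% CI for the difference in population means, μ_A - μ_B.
(-35.55, -25.85)

Difference: x̄₁ - x̄₂ = -30.70
SE = √(s₁²/n₁ + s₂²/n₂) = √(10.6²/59 + 12.8²/70) = 2.0603
df = 126.97 → 126 (Welch–Satterthwaite, rounded down)
t* = 2.356

CI: -30.70 ± 2.356 · 2.0603 = -30.70 ± 4.85 = (-35.55, -25.85)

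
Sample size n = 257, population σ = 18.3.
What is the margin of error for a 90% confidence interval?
Margin of error = 1.88

Margin of error = z* · σ/√n
= 1.645 · 18.3/√257
= 1.645 · 18.3/16.0312
= 1.88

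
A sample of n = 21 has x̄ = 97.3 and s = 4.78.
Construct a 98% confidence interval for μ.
(94.66, 99.94)

t-interval (σ unknown):
df = n - 1 = 20
t* = 2.528 for 98% confidence

Margin of error = t* · s/√n = 2.528 · 4.78/√21 = 2.64

CI: (94.66, 99.94)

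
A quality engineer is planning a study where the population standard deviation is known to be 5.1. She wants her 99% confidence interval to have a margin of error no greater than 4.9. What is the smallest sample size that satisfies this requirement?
n ≥ 8

For margin E ≤ 4.9:
n ≥ (z* · σ / E)²
n ≥ (2.576 · 5.1 / 4.9)²
n ≥ 7.19

Minimum n = 8 (rounding up)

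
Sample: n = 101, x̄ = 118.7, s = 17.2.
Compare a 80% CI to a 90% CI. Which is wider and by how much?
90% CI is wider by 1.26

df = 100
80% CI: t* = 1.290, (116.49, 120.91), width = 2 · t* · s/√n = 4.42
90% CI: t* = 1.660, (115.86, 121.54), width = 2 · t* · s/√n = 5.68

The 90% CI is wider by 5.68 - 4.42 = 1.26.
Higher confidence requires a wider interval.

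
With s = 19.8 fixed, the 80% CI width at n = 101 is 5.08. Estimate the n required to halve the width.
n ≈ 404

CI width ∝ 1/√n
To reduce width by factor 2, need √n to grow by 2 → need 2² = 4 times as many samples.

Current: n = 101, width = 5.08
New: n = 404, width ≈ 2.53

Width reduced by factor of 5.08/2.53 = 2.01.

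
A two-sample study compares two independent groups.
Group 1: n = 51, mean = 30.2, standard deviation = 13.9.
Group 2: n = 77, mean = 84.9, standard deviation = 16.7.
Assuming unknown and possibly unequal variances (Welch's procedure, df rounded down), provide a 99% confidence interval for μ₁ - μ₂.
(-61.83, -47.57)

Difference: x̄₁ - x̄₂ = -54.70
SE = √(s₁²/n₁ + s₂²/n₂) = √(13.9²/51 + 16.7²/77) = 2.7222
df = 119.47 → 119 (Welch–Satterthwaite, rounded down)
t* = 2.618

CI: -54.70 ± 2.618 · 2.7222 = -54.70 ± 7.13 = (-61.83, -47.57)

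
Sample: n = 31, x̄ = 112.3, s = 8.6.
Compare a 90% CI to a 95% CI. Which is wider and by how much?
95% CI is wider by 1.07

df = 30
90% CI: t* = 1.697, (109.68, 114.92), width = 2 · t* · s/√n = 5.24
95% CI: t* = 2.042, (109.15, 115.45), width = 2 · t* · s/√n = 6.31

The 95% CI is wider by 6.31 - 5.24 = 1.07.
Higher confidence requires a wider interval.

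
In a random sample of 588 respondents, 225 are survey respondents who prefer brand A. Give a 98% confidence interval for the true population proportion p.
(0.336, 0.429)

Proportion CI:
p̂ = 225/588 = 0.38265
SE = √(p̂(1-p̂)/n) = √(0.38265 · 0.61735 / 588) = 0.02004

z* = 2.326
Margin = z* · SE = 2.326 · 0.02004 = 0.0466

CI: 0.38265 ± 0.0466 = (0.336, 0.429)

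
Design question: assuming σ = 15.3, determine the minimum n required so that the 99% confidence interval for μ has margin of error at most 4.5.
n ≥ 77

For margin E ≤ 4.5:
n ≥ (z* · σ / E)²
n ≥ (2.576 · 15.3 / 4.5)²
n ≥ 76.71

Minimum n = 77 (rounding up)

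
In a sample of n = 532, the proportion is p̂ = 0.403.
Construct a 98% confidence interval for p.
(0.354, 0.452)

Proportion CI:
SE = √(p̂(1-p̂)/n) = √(0.403 · 0.597 / 532) = 0.02127

z* = 2.326
Margin = z* · SE = 2.326 · 0.02127 = 0.0495

CI: 0.403 ± 0.0495 = (0.354, 0.452)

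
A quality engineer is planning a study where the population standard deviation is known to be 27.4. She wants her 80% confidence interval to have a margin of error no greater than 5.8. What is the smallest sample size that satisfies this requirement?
n ≥ 37

For margin E ≤ 5.8:
n ≥ (z* · σ / E)²
n ≥ (1.282 · 27.4 / 5.8)²
n ≥ 36.68

Minimum n = 37 (rounding up)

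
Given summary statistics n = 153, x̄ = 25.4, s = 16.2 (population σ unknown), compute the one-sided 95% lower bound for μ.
μ ≥ 23.23

Lower bound (one-sided):
t* = 1.655 (one-sided for 95%)
Lower bound = x̄ - t* · s/√n = 25.4 - 1.655 · 16.2/√153 = 23.23

We are 95% confident that μ ≥ 23.23.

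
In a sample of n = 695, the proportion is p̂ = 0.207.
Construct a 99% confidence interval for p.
(0.167, 0.247)

Proportion CI:
SE = √(p̂(1-p̂)/n) = √(0.207 · 0.793 / 695) = 0.01537

z* = 2.576
Margin = z* · SE = 2.576 · 0.01537 = 0.0396

CI: 0.207 ± 0.0396 = (0.167, 0.247)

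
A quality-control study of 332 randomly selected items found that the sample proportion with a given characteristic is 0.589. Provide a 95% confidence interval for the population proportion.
(0.536, 0.642)

Proportion CI:
SE = √(p̂(1-p̂)/n) = √(0.589 · 0.411 / 332) = 0.02700

z* = 1.960
Margin = z* · SE = 1.960 · 0.02700 = 0.0529

CI: 0.589 ± 0.0529 = (0.536, 0.642)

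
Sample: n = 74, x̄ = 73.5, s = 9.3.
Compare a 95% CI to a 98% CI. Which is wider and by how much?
98% CI is wider by 0.83

df = 73
95% CI: t* = 1.993, (71.35, 75.65), width = 2 · t* · s/√n = 4.31
98% CI: t* = 2.379, (70.93, 76.07), width = 2 · t* · s/√n = 5.14

The 98% CI is wider by 5.14 - 4.31 = 0.83.
Higher confidence requires a wider interval.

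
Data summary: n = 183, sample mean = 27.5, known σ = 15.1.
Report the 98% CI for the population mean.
(24.90, 30.10)

z-interval (σ known):
z* = 2.326 for 98% confidence

Margin of error = z* · σ/√n = 2.326 · 15.1/√183 = 2.60

CI: (27.5 - 2.60, 27.5 + 2.60) = (24.90, 30.10)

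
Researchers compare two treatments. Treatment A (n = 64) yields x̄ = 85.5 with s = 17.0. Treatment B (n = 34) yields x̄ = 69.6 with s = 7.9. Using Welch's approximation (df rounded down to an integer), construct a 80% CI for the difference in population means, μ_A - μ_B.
(12.65, 19.15)

Difference: x̄₁ - x̄₂ = 15.90
SE = √(s₁²/n₁ + s₂²/n₂) = √(17.0²/64 + 7.9²/34) = 2.5202
df = 94.74 → 94 (Welch–Satterthwaite, rounded down)
t* = 1.291

CI: 15.90 ± 1.291 · 2.5202 = 15.90 ± 3.25 = (12.65, 19.15)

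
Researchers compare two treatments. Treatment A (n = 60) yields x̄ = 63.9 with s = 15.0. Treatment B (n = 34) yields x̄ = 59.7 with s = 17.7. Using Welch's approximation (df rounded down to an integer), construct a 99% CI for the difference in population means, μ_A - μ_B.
(-5.38, 13.78)

Difference: x̄₁ - x̄₂ = 4.20
SE = √(s₁²/n₁ + s₂²/n₂) = √(15.0²/60 + 17.7²/34) = 3.6006
df = 59.79 → 59 (Welch–Satterthwaite, rounded down)
t* = 2.662

CI: 4.20 ± 2.662 · 3.6006 = 4.20 ± 9.58 = (-5.38, 13.78)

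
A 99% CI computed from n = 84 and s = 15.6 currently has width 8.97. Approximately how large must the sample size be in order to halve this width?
n ≈ 336

CI width ∝ 1/√n
To reduce width by factor 2, need √n to grow by 2 → need 2² = 4 times as many samples.

Current: n = 84, width = 8.97
New: n = 336, width ≈ 4.41

Width reduced by factor of 8.97/4.41 = 2.03.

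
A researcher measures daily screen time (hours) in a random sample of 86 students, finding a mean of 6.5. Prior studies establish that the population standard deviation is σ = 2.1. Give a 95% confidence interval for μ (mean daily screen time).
(6.06, 6.94)

z-interval (σ known):
z* = 1.960 for 95% confidence

Margin of error = z* · σ/√n = 1.960 · 2.1/√86 = 0.44

CI: (6.5 - 0.44, 6.5 + 0.44) = (6.06, 6.94)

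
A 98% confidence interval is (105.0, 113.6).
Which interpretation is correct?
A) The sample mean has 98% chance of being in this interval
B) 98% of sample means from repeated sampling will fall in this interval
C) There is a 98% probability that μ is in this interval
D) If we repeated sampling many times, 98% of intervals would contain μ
D

A) Wrong — x̄ is observed and sits in the interval by construction.
B) Wrong — coverage applies to intervals containing μ, not to future x̄ values.
C) Wrong — μ is fixed; the randomness lives in the interval, not in μ.
D) Correct — this is the frequentist long-run coverage interpretation.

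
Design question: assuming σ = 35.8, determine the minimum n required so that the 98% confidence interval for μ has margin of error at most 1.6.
n ≥ 2709

For margin E ≤ 1.6:
n ≥ (z* · σ / E)²
n ≥ (2.326 · 35.8 / 1.6)²
n ≥ 2708.60

Minimum n = 2709 (rounding up)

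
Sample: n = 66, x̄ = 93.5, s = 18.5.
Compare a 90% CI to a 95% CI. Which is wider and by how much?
95% CI is wider by 1.50

df = 65
90% CI: t* = 1.669, (89.70, 97.30), width = 2 · t* · s/√n = 7.60
95% CI: t* = 1.997, (88.95, 98.05), width = 2 · t* · s/√n = 9.10

The 95% CI is wider by 9.10 - 7.60 = 1.50.
Higher confidence requires a wider interval.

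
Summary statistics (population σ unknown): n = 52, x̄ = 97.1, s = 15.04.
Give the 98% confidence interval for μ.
(92.09, 102.11)

t-interval (σ unknown):
df = n - 1 = 51
t* = 2.402 for 98% confidence

Margin of error = t* · s/√n = 2.402 · 15.04/√52 = 5.01

CI: (92.09, 102.11)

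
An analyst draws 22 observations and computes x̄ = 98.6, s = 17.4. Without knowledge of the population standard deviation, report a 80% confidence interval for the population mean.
(93.69, 103.51)

t-interval (σ unknown):
df = n - 1 = 21
t* = 1.323 for 80% confidence

Margin of error = t* · s/√n = 1.323 · 17.4/√22 = 4.91

CI: (93.69, 103.51)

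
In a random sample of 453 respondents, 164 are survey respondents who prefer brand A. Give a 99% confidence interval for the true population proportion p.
(0.304, 0.420)

Proportion CI:
p̂ = 164/453 = 0.36203
SE = √(p̂(1-p̂)/n) = √(0.36203 · 0.63797 / 453) = 0.02258

z* = 2.576
Margin = z* · SE = 2.576 · 0.02258 = 0.0582

CI: 0.36203 ± 0.0582 = (0.304, 0.420)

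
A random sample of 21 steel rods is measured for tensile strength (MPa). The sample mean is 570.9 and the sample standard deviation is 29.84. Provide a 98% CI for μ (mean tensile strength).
(554.44, 587.36)

t-interval (σ unknown):
df = n - 1 = 20
t* = 2.528 for 98% confidence

Margin of error = t* · s/√n = 2.528 · 29.84/√21 = 16.46

CI: (554.44, 587.36)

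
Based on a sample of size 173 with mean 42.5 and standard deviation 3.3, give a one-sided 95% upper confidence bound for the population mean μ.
μ ≤ 42.91

Upper bound (one-sided):
t* = 1.654 (one-sided for 95%)
Upper bound = x̄ + t* · s/√n = 42.5 + 1.654 · 3.3/√173 = 42.91

We are 95% confident that μ ≤ 42.91.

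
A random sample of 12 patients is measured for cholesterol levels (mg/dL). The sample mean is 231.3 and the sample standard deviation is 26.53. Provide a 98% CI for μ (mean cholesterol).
(210.48, 252.12)

t-interval (σ unknown):
df = n - 1 = 11
t* = 2.718 for 98% confidence

Margin of error = t* · s/√n = 2.718 · 26.53/√12 = 20.82

CI: (210.48, 252.12)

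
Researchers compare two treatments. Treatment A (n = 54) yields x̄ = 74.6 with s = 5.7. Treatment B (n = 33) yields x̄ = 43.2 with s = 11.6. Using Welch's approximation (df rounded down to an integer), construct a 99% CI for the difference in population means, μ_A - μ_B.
(25.56, 37.24)

Difference: x̄₁ - x̄₂ = 31.40
SE = √(s₁²/n₁ + s₂²/n₂) = √(5.7²/54 + 11.6²/33) = 2.1632
df = 41.59 → 41 (Welch–Satterthwaite, rounded down)
t* = 2.701

CI: 31.40 ± 2.701 · 2.1632 = 31.40 ± 5.84 = (25.56, 37.24)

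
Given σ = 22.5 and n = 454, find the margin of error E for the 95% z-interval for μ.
Margin of error = 2.07

Margin of error = z* · σ/√n
= 1.960 · 22.5/√454
= 1.960 · 22.5/21.3073
= 2.07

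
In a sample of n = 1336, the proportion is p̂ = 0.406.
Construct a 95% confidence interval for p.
(0.380, 0.432)

Proportion CI:
SE = √(p̂(1-p̂)/n) = √(0.406 · 0.594 / 1336) = 0.01344

z* = 1.960
Margin = z* · SE = 1.960 · 0.01344 = 0.0263

CI: 0.406 ± 0.0263 = (0.380, 0.432)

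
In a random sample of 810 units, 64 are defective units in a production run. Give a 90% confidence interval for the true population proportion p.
(0.063, 0.095)

Proportion CI:
p̂ = 64/810 = 0.07901
SE = √(p̂(1-p̂)/n) = √(0.07901 · 0.92099 / 810) = 0.00948

z* = 1.645
Margin = z* · SE = 1.645 · 0.00948 = 0.0156

CI: 0.07901 ± 0.0156 = (0.063, 0.095)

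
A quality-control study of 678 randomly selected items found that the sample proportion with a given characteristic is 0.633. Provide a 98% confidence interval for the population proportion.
(0.590, 0.676)

Proportion CI:
SE = √(p̂(1-p̂)/n) = √(0.633 · 0.367 / 678) = 0.01851

z* = 2.326
Margin = z* · SE = 2.326 · 0.01851 = 0.0431

CI: 0.633 ± 0.0431 = (0.590, 0.676)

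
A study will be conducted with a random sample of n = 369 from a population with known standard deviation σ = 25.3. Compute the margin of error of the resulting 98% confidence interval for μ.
Margin of error = 3.06

Margin of error = z* · σ/√n
= 2.326 · 25.3/√369
= 2.326 · 25.3/19.2094
= 3.06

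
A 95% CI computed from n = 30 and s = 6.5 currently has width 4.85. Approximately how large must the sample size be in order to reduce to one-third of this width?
n ≈ 270

CI width ∝ 1/√n
To reduce width by factor 3, need √n to grow by 3 → need 3² = 9 times as many samples.

Current: n = 30, width = 4.85
New: n = 270, width ≈ 1.56

Width reduced by factor of 4.85/1.56 = 3.11.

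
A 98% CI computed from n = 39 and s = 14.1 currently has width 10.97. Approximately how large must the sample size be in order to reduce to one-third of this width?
n ≈ 351

CI width ∝ 1/√n
To reduce width by factor 3, need √n to grow by 3 → need 3² = 9 times as many samples.

Current: n = 39, width = 10.97
New: n = 351, width ≈ 3.52

Width reduced by factor of 10.97/3.52 = 3.12.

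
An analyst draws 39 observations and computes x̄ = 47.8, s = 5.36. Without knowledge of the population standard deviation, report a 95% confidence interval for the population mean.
(46.06, 49.54)

t-interval (σ unknown):
df = n - 1 = 38
t* = 2.024 for 95% confidence

Margin of error = t* · s/√n = 2.024 · 5.36/√39 = 1.74

CI: (46.06, 49.54)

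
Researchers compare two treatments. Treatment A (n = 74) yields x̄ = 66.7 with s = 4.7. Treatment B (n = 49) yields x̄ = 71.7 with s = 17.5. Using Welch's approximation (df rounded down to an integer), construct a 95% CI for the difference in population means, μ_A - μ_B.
(-10.14, 0.14)

Difference: x̄₁ - x̄₂ = -5.00
SE = √(s₁²/n₁ + s₂²/n₂) = √(4.7²/74 + 17.5²/49) = 2.5590
df = 52.62 → 52 (Welch–Satterthwaite, rounded down)
t* = 2.007

CI: -5.00 ± 2.007 · 2.5590 = -5.00 ± 5.14 = (-10.14, 0.14)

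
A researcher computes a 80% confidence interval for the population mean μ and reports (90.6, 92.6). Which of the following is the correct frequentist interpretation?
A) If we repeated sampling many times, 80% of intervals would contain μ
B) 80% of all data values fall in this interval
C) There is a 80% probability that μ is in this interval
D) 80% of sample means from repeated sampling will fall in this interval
A

A) Correct — this is the frequentist long-run coverage interpretation.
B) Wrong — a CI is about the parameter μ, not individual data values.
C) Wrong — μ is fixed; the randomness lives in the interval, not in μ.
D) Wrong — coverage applies to intervals containing μ, not to future x̄ values.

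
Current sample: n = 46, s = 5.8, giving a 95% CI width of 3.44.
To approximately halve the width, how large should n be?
n ≈ 184

CI width ∝ 1/√n
To reduce width by factor 2, need √n to grow by 2 → need 2² = 4 times as many samples.

Current: n = 46, width = 3.44
New: n = 184, width ≈ 1.69

Width reduced by factor of 3.44/1.69 = 2.04.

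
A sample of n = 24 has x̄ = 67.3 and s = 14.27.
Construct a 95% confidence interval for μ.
(61.27, 73.33)

t-interval (σ unknown):
df = n - 1 = 23
t* = 2.069 for 95% confidence

Margin of error = t* · s/√n = 2.069 · 14.27/√24 = 6.03

CI: (61.27, 73.33)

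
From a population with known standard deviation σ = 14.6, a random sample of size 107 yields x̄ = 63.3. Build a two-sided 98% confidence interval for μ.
(60.02, 66.58)

z-interval (σ known):
z* = 2.326 for 98% confidence

Margin of error = z* · σ/√n = 2.326 · 14.6/√107 = 3.28

CI: (63.3 - 3.28, 63.3 + 3.28) = (60.02, 66.58)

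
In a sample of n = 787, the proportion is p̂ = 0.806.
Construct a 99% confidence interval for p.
(0.770, 0.842)

Proportion CI:
SE = √(p̂(1-p̂)/n) = √(0.806 · 0.194 / 787) = 0.01410

z* = 2.576
Margin = z* · SE = 2.576 · 0.01410 = 0.0363

CI: 0.806 ± 0.0363 = (0.770, 0.842)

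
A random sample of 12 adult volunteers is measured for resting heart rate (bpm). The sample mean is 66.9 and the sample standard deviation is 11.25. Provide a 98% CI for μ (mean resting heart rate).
(58.07, 75.73)

t-interval (σ unknown):
df = n - 1 = 11
t* = 2.718 for 98% confidence

Margin of error = t* · s/√n = 2.718 · 11.25/√12 = 8.83

CI: (58.07, 75.73)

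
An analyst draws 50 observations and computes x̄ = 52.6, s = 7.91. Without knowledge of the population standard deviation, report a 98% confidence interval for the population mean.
(49.91, 55.29)

t-interval (σ unknown):
df = n - 1 = 49
t* = 2.405 for 98% confidence

Margin of error = t* · s/√n = 2.405 · 7.91/√50 = 2.69

CI: (49.91, 55.29)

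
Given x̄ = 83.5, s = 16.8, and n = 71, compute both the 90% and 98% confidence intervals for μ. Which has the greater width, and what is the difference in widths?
98% CI is wider by 2.84

df = 70
90% CI: t* = 1.667, (80.18, 86.82), width = 2 · t* · s/√n = 6.65
98% CI: t* = 2.381, (78.75, 88.25), width = 2 · t* · s/√n = 9.49

The 98% CI is wider by 9.49 - 6.65 = 2.84.
Higher confidence requires a wider interval.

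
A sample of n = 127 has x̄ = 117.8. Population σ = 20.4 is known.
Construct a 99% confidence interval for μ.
(113.14, 122.46)

z-interval (σ known):
z* = 2.576 for 99% confidence

Margin of error = z* · σ/√n = 2.576 · 20.4/√127 = 4.66

CI: (117.8 - 4.66, 117.8 + 4.66) = (113.14, 122.46)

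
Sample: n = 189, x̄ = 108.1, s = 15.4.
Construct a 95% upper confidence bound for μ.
μ ≤ 109.95

Upper bound (one-sided):
t* = 1.653 (one-sided for 95%)
Upper bound = x̄ + t* · s/√n = 108.1 + 1.653 · 15.4/√189 = 109.95

We are 95% confident that μ ≤ 109.95.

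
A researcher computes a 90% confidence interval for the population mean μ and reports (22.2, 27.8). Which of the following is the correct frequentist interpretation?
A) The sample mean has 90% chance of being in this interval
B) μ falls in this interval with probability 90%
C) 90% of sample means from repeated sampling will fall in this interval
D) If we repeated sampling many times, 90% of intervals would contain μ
D

A) Wrong — x̄ is observed and sits in the interval by construction.
B) Wrong — μ is fixed; the randomness lives in the interval, not in μ.
C) Wrong — coverage applies to intervals containing μ, not to future x̄ values.
D) Correct — this is the frequentist long-run coverage interpretation.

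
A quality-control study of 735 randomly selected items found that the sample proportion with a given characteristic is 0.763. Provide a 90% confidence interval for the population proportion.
(0.737, 0.789)

Proportion CI:
SE = √(p̂(1-p̂)/n) = √(0.763 · 0.237 / 735) = 0.01569

z* = 1.645
Margin = z* · SE = 1.645 · 0.01569 = 0.0258

CI: 0.763 ± 0.0258 = (0.737, 0.789)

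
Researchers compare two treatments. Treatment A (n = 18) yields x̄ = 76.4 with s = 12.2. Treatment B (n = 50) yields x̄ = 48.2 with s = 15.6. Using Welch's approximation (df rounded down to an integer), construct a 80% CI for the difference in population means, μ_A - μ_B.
(23.47, 32.93)

Difference: x̄₁ - x̄₂ = 28.20
SE = √(s₁²/n₁ + s₂²/n₂) = √(12.2²/18 + 15.6²/50) = 3.6244
df = 38.30 → 38 (Welch–Satterthwaite, rounded down)
t* = 1.304

CI: 28.20 ± 1.304 · 3.6244 = 28.20 ± 4.73 = (23.47, 32.93)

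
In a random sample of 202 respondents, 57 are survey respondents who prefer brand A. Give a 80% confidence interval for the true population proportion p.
(0.242, 0.323)

Proportion CI:
p̂ = 57/202 = 0.28218
SE = √(p̂(1-p̂)/n) = √(0.28218 · 0.71782 / 202) = 0.03167

z* = 1.282
Margin = z* · SE = 1.282 · 0.03167 = 0.0406

CI: 0.28218 ± 0.0406 = (0.242, 0.323)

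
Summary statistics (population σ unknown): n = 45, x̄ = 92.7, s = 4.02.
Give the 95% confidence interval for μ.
(91.49, 93.91)

t-interval (σ unknown):
df = n - 1 = 44
t* = 2.015 for 95% confidence

Margin of error = t* · s/√n = 2.015 · 4.02/√45 = 1.21

CI: (91.49, 93.91)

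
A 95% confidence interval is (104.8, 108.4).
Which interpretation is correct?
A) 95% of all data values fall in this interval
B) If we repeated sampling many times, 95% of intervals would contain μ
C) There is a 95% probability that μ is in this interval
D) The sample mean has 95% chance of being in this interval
B

A) Wrong — a CI is about the parameter μ, not individual data values.
B) Correct — this is the frequentist long-run coverage interpretation.
C) Wrong — μ is fixed; the randomness lives in the interval, not in μ.
D) Wrong — x̄ is observed and sits in the interval by construction.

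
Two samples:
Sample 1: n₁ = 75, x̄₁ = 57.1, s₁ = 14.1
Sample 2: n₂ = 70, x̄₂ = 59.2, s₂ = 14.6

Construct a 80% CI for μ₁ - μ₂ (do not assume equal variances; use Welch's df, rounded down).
(-5.17, 0.97)

Difference: x̄₁ - x̄₂ = -2.10
SE = √(s₁²/n₁ + s₂²/n₂) = √(14.1²/75 + 14.6²/70) = 2.3866
df = 141.46 → 141 (Welch–Satterthwaite, rounded down)
t* = 1.288

CI: -2.10 ± 1.288 · 2.3866 = -2.10 ± 3.07 = (-5.17, 0.97)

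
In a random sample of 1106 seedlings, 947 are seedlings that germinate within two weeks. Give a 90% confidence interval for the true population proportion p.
(0.839, 0.874)

Proportion CI:
p̂ = 947/1106 = 0.85624
SE = √(p̂(1-p̂)/n) = √(0.85624 · 0.14376 / 1106) = 0.01055

z* = 1.645
Margin = z* · SE = 1.645 · 0.01055 = 0.0174

CI: 0.85624 ± 0.0174 = (0.839, 0.874)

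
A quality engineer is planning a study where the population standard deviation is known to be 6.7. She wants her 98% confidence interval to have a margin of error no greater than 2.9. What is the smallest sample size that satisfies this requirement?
n ≥ 29

For margin E ≤ 2.9:
n ≥ (z* · σ / E)²
n ≥ (2.326 · 6.7 / 2.9)²
n ≥ 28.88

Minimum n = 29 (rounding up)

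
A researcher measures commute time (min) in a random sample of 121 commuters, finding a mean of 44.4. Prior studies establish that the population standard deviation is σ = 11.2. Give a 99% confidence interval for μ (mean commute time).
(41.78, 47.02)

z-interval (σ known):
z* = 2.576 for 99% confidence

Margin of error = z* · σ/√n = 2.576 · 11.2/√121 = 2.62

CI: (44.4 - 2.62, 44.4 + 2.62) = (41.78, 47.02)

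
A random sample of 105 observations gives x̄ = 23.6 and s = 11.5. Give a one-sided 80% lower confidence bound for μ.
μ ≥ 22.65

Lower bound (one-sided):
t* = 0.845 (one-sided for 80%)
Lower bound = x̄ - t* · s/√n = 23.6 - 0.845 · 11.5/√105 = 22.65

We are 80% confident that μ ≥ 22.65.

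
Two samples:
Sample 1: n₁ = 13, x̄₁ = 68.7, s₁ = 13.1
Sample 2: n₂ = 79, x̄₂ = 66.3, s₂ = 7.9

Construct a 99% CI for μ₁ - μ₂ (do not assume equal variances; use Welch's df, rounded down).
(-8.87, 13.67)

Difference: x̄₁ - x̄₂ = 2.40
SE = √(s₁²/n₁ + s₂²/n₂) = √(13.1²/13 + 7.9²/79) = 3.7404
df = 13.47 → 13 (Welch–Satterthwaite, rounded down)
t* = 3.012

CI: 2.40 ± 3.012 · 3.7404 = 2.40 ± 11.27 = (-8.87, 13.67)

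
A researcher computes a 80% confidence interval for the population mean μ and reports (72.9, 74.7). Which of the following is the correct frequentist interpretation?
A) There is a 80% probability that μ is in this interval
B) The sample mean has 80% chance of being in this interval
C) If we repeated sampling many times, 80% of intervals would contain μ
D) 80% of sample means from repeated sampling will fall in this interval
C

A) Wrong — μ is fixed; the randomness lives in the interval, not in μ.
B) Wrong — x̄ is observed and sits in the interval by construction.
C) Correct — this is the frequentist long-run coverage interpretation.
D) Wrong — coverage applies to intervals containing μ, not to future x̄ values.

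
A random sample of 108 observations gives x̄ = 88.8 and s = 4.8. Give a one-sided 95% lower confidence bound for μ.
μ ≥ 88.03

Lower bound (one-sided):
t* = 1.659 (one-sided for 95%)
Lower bound = x̄ - t* · s/√n = 88.8 - 1.659 · 4.8/√108 = 88.03

We are 95% confident that μ ≥ 88.03.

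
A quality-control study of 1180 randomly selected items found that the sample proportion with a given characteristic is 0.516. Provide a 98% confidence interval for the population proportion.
(0.482, 0.550)

Proportion CI:
SE = √(p̂(1-p̂)/n) = √(0.516 · 0.484 / 1180) = 0.01455

z* = 2.326
Margin = z* · SE = 2.326 · 0.01455 = 0.0338

CI: 0.516 ± 0.0338 = (0.482, 0.550)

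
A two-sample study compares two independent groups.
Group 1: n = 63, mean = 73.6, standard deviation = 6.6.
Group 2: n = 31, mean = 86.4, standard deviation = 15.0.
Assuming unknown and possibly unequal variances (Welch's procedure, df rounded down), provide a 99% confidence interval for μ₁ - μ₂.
(-20.48, -5.12)

Difference: x̄₁ - x̄₂ = -12.80
SE = √(s₁²/n₁ + s₂²/n₂) = √(6.6²/63 + 15.0²/31) = 2.8195
df = 35.83 → 35 (Welch–Satterthwaite, rounded down)
t* = 2.724

CI: -12.80 ± 2.724 · 2.8195 = -12.80 ± 7.68 = (-20.48, -5.12)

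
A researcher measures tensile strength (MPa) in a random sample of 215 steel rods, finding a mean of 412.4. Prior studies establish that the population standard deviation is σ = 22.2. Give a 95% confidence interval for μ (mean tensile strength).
(409.43, 415.37)

z-interval (σ known):
z* = 1.960 for 95% confidence

Margin of error = z* · σ/√n = 1.960 · 22.2/√215 = 2.97

CI: (412.4 - 2.97, 412.4 + 2.97) = (409.43, 415.37)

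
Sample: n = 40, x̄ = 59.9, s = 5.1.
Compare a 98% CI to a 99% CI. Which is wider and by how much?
99% CI is wider by 0.46

df = 39
98% CI: t* = 2.426, (57.94, 61.86), width = 2 · t* · s/√n = 3.91
99% CI: t* = 2.708, (57.72, 62.08), width = 2 · t* · s/√n = 4.37

The 99% CI is wider by 4.37 - 3.91 = 0.46.
Higher confidence requires a wider interval.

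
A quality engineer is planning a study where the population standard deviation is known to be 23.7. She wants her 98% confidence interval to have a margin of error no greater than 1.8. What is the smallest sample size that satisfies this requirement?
n ≥ 938

For margin E ≤ 1.8:
n ≥ (z* · σ / E)²
n ≥ (2.326 · 23.7 / 1.8)²
n ≥ 937.93

Minimum n = 938 (rounding up)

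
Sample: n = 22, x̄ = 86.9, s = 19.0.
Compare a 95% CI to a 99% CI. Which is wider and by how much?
99% CI is wider by 6.09

df = 21
95% CI: t* = 2.080, (78.47, 95.33), width = 2 · t* · s/√n = 16.85
99% CI: t* = 2.831, (75.43, 98.37), width = 2 · t* · s/√n = 22.94

The 99% CI is wider by 22.94 - 16.85 = 6.09.
Higher confidence requires a wider interval.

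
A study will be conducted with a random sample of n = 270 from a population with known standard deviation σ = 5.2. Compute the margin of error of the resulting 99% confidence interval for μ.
Margin of error = 0.82

Margin of error = z* · σ/√n
= 2.576 · 5.2/√270
= 2.576 · 5.2/16.4317
= 0.82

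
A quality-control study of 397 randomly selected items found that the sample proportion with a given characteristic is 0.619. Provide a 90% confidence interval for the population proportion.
(0.579, 0.659)

Proportion CI:
SE = √(p̂(1-p̂)/n) = √(0.619 · 0.381 / 397) = 0.02437

z* = 1.645
Margin = z* · SE = 1.645 · 0.02437 = 0.0401

CI: 0.619 ± 0.0401 = (0.579, 0.659)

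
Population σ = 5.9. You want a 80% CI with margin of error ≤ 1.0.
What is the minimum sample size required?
n ≥ 58

For margin E ≤ 1.0:
n ≥ (z* · σ / E)²
n ≥ (1.282 · 5.9 / 1.0)²
n ≥ 57.21

Minimum n = 58 (rounding up)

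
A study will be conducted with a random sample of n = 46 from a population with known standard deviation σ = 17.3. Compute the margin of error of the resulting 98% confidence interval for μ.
Margin of error = 5.93

Margin of error = z* · σ/√n
= 2.326 · 17.3/√46
= 2.326 · 17.3/6.7823
= 5.93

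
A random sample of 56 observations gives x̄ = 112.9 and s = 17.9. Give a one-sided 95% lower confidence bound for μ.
μ ≥ 108.90

Lower bound (one-sided):
t* = 1.673 (one-sided for 95%)
Lower bound = x̄ - t* · s/√n = 112.9 - 1.673 · 17.9/√56 = 108.90

We are 95% confident that μ ≥ 108.90.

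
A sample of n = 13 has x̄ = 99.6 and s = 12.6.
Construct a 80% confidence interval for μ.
(94.86, 104.34)

t-interval (σ unknown):
df = n - 1 = 12
t* = 1.356 for 80% confidence

Margin of error = t* · s/√n = 1.356 · 12.6/√13 = 4.74

CI: (94.86, 104.34)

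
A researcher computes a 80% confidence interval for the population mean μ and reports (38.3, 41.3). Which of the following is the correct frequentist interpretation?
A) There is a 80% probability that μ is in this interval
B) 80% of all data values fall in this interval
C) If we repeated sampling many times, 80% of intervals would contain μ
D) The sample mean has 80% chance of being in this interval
C

A) Wrong — μ is fixed; the randomness lives in the interval, not in μ.
B) Wrong — a CI is about the parameter μ, not individual data values.
C) Correct — this is the frequentist long-run coverage interpretation.
D) Wrong — x̄ is observed and sits in the interval by construction.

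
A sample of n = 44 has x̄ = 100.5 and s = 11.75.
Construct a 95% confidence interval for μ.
(96.93, 104.07)

t-interval (σ unknown):
df = n - 1 = 43
t* = 2.017 for 95% confidence

Margin of error = t* · s/√n = 2.017 · 11.75/√44 = 3.57

CI: (96.93, 104.07)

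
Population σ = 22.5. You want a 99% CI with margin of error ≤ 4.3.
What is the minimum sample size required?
n ≥ 182

For margin E ≤ 4.3:
n ≥ (z* · σ / E)²
n ≥ (2.576 · 22.5 / 4.3)²
n ≥ 181.69

Minimum n = 182 (rounding up)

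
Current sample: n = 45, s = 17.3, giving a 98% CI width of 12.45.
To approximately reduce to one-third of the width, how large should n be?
n ≈ 405

CI width ∝ 1/√n
To reduce width by factor 3, need √n to grow by 3 → need 3² = 9 times as many samples.

Current: n = 45, width = 12.45
New: n = 405, width ≈ 4.02

Width reduced by factor of 12.45/4.02 = 3.10.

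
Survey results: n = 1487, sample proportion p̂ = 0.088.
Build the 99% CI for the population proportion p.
(0.069, 0.107)

Proportion CI:
SE = √(p̂(1-p̂)/n) = √(0.088 · 0.912 / 1487) = 0.00735

z* = 2.576
Margin = z* · SE = 2.576 · 0.00735 = 0.0189

CI: 0.088 ± 0.0189 = (0.069, 0.107)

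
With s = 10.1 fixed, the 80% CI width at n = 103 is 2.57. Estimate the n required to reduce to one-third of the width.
n ≈ 927

CI width ∝ 1/√n
To reduce width by factor 3, need √n to grow by 3 → need 3² = 9 times as many samples.

Current: n = 103, width = 2.57
New: n = 927, width ≈ 0.85

Width reduced by factor of 2.57/0.85 = 3.02.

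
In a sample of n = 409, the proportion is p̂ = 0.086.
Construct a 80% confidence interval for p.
(0.068, 0.104)

Proportion CI:
SE = √(p̂(1-p̂)/n) = √(0.086 · 0.914 / 409) = 0.01386

z* = 1.282
Margin = z* · SE = 1.282 · 0.01386 = 0.0178

CI: 0.086 ± 0.0178 = (0.068, 0.104)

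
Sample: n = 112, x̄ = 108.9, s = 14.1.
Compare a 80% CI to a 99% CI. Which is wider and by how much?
99% CI is wider by 3.55

df = 111
80% CI: t* = 1.289, (107.18, 110.62), width = 2 · t* · s/√n = 3.43
99% CI: t* = 2.621, (105.41, 112.39), width = 2 · t* · s/√n = 6.98

The 99% CI is wider by 6.98 - 3.43 = 3.55.
Higher confidence requires a wider interval.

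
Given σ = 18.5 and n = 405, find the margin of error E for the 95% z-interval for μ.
Margin of error = 1.80

Margin of error = z* · σ/√n
= 1.960 · 18.5/√405
= 1.960 · 18.5/20.1246
= 1.80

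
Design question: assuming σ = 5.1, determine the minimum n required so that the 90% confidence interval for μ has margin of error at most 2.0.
n ≥ 18

For margin E ≤ 2.0:
n ≥ (z* · σ / E)²
n ≥ (1.645 · 5.1 / 2.0)²
n ≥ 17.60

Minimum n = 18 (rounding up)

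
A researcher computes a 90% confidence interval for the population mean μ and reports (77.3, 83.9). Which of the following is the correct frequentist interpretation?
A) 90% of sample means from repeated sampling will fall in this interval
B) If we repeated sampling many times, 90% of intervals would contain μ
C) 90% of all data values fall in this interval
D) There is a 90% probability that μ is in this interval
B

A) Wrong — coverage applies to intervals containing μ, not to future x̄ values.
B) Correct — this is the frequentist long-run coverage interpretation.
C) Wrong — a CI is about the parameter μ, not individual data values.
D) Wrong — μ is fixed; the randomness lives in the interval, not in μ.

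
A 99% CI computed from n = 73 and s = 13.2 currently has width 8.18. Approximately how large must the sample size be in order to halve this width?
n ≈ 292

CI width ∝ 1/√n
To reduce width by factor 2, need √n to grow by 2 → need 2² = 4 times as many samples.

Current: n = 73, width = 8.18
New: n = 292, width ≈ 4.01

Width reduced by factor of 8.18/4.01 = 2.04.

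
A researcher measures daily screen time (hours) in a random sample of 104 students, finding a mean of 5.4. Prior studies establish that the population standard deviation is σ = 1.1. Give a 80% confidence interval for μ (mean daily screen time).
(5.26, 5.54)

z-interval (σ known):
z* = 1.282 for 80% confidence

Margin of error = z* · σ/√n = 1.282 · 1.1/√104 = 0.14

CI: (5.4 - 0.14, 5.4 + 0.14) = (5.26, 5.54)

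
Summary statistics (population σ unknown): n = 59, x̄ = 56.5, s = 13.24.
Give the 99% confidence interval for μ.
(51.91, 61.09)

t-interval (σ unknown):
df = n - 1 = 58
t* = 2.663 for 99% confidence

Margin of error = t* · s/√n = 2.663 · 13.24/√59 = 4.59

CI: (51.91, 61.09)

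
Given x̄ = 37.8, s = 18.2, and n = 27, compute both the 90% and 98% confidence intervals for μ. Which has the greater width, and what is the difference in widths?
98% CI is wider by 5.42

df = 26
90% CI: t* = 1.706, (31.82, 43.78), width = 2 · t* · s/√n = 11.95
98% CI: t* = 2.479, (29.12, 46.48), width = 2 · t* · s/√n = 17.37

The 98% CI is wider by 17.37 - 11.95 = 5.42.
Higher confidence requires a wider interval.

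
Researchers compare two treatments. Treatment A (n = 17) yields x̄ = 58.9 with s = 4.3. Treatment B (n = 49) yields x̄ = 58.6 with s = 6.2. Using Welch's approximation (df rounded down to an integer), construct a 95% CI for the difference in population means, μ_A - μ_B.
(-2.47, 3.07)

Difference: x̄₁ - x̄₂ = 0.30
SE = √(s₁²/n₁ + s₂²/n₂) = √(4.3²/17 + 6.2²/49) = 1.3683
df = 40.40 → 40 (Welch–Satterthwaite, rounded down)
t* = 2.021

CI: 0.30 ± 2.021 · 1.3683 = 0.30 ± 2.77 = (-2.47, 3.07)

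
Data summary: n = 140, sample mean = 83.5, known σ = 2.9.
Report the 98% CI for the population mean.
(82.93, 84.07)

z-interval (σ known):
z* = 2.326 for 98% confidence

Margin of error = z* · σ/√n = 2.326 · 2.9/√140 = 0.57

CI: (83.5 - 0.57, 83.5 + 0.57) = (82.93, 84.07)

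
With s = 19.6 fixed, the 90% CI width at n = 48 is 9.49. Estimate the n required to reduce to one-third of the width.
n ≈ 432

CI width ∝ 1/√n
To reduce width by factor 3, need √n to grow by 3 → need 3² = 9 times as many samples.

Current: n = 48, width = 9.49
New: n = 432, width ≈ 3.11

Width reduced by factor of 9.49/3.11 = 3.05.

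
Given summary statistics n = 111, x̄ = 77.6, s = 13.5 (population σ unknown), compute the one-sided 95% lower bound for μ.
μ ≥ 75.47

Lower bound (one-sided):
t* = 1.659 (one-sided for 95%)
Lower bound = x̄ - t* · s/√n = 77.6 - 1.659 · 13.5/√111 = 75.47

We are 95% confident that μ ≥ 75.47.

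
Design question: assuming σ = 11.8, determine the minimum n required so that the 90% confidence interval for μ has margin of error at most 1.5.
n ≥ 168

For margin E ≤ 1.5:
n ≥ (z* · σ / E)²
n ≥ (1.645 · 11.8 / 1.5)²
n ≥ 167.46

Minimum n = 168 (rounding up)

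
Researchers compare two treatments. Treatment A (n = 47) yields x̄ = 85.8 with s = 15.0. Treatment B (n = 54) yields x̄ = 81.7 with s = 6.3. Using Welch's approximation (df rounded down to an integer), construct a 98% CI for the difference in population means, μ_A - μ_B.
(-1.52, 9.72)

Difference: x̄₁ - x̄₂ = 4.10
SE = √(s₁²/n₁ + s₂²/n₂) = √(15.0²/47 + 6.3²/54) = 2.3499
df = 59.98 → 59 (Welch–Satterthwaite, rounded down)
t* = 2.391

CI: 4.10 ± 2.391 · 2.3499 = 4.10 ± 5.62 = (-1.52, 9.72)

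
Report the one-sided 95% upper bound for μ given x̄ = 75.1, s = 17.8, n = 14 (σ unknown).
μ ≤ 83.53

Upper bound (one-sided):
t* = 1.771 (one-sided for 95%)
Upper bound = x̄ + t* · s/√n = 75.1 + 1.771 · 17.8/√14 = 83.53

We are 95% confident that μ ≤ 83.53.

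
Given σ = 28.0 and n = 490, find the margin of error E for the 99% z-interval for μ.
Margin of error = 3.26

Margin of error = z* · σ/√n
= 2.576 · 28.0/√490
= 2.576 · 28.0/22.1359
= 3.26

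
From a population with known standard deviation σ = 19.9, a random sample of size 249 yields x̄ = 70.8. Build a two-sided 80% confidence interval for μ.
(69.18, 72.42)

z-interval (σ known):
z* = 1.282 for 80% confidence

Margin of error = z* · σ/√n = 1.282 · 19.9/√249 = 1.62

CI: (70.8 - 1.62, 70.8 + 1.62) = (69.18, 72.42)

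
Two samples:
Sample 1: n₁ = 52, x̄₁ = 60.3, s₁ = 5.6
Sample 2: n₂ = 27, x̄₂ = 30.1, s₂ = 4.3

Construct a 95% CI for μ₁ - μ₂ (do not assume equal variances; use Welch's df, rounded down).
(27.93, 32.47)

Difference: x̄₁ - x̄₂ = 30.20
SE = √(s₁²/n₁ + s₂²/n₂) = √(5.6²/52 + 4.3²/27) = 1.1349
df = 65.90 → 65 (Welch–Satterthwaite, rounded down)
t* = 1.997

CI: 30.20 ± 1.997 · 1.1349 = 30.20 ± 2.27 = (27.93, 32.47)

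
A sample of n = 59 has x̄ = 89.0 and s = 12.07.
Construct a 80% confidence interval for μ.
(86.96, 91.04)

t-interval (σ unknown):
df = n - 1 = 58
t* = 1.296 for 80% confidence

Margin of error = t* · s/√n = 1.296 · 12.07/√59 = 2.04

CI: (86.96, 91.04)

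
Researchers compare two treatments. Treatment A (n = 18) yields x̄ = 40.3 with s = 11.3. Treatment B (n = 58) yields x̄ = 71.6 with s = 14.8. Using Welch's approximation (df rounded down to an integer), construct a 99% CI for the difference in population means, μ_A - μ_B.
(-40.26, -22.34)

Difference: x̄₁ - x̄₂ = -31.30
SE = √(s₁²/n₁ + s₂²/n₂) = √(11.3²/18 + 14.8²/58) = 3.2970
df = 36.81 → 36 (Welch–Satterthwaite, rounded down)
t* = 2.719

CI: -31.30 ± 2.719 · 3.2970 = -31.30 ± 8.96 = (-40.26, -22.34)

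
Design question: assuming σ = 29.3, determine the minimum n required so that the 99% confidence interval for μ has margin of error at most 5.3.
n ≥ 203

For margin E ≤ 5.3:
n ≥ (z* · σ / E)²
n ≥ (2.576 · 29.3 / 5.3)²
n ≥ 202.80

Minimum n = 203 (rounding up)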